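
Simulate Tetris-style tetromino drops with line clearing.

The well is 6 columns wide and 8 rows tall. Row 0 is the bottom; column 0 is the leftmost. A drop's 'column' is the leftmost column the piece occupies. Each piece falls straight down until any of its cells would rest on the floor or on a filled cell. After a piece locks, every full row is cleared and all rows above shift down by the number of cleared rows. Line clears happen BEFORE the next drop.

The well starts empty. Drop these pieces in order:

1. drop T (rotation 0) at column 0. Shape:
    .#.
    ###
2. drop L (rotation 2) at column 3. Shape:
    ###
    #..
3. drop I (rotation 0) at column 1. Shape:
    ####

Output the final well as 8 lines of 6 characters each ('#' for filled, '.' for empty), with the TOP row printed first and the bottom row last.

Drop 1: T rot0 at col 0 lands with bottom-row=0; cleared 0 line(s) (total 0); column heights now [1 2 1 0 0 0], max=2
Drop 2: L rot2 at col 3 lands with bottom-row=0; cleared 0 line(s) (total 0); column heights now [1 2 1 2 2 2], max=2
Drop 3: I rot0 at col 1 lands with bottom-row=2; cleared 0 line(s) (total 0); column heights now [1 3 3 3 3 2], max=3

Answer: ......
......
......
......
......
.####.
.#.###
####..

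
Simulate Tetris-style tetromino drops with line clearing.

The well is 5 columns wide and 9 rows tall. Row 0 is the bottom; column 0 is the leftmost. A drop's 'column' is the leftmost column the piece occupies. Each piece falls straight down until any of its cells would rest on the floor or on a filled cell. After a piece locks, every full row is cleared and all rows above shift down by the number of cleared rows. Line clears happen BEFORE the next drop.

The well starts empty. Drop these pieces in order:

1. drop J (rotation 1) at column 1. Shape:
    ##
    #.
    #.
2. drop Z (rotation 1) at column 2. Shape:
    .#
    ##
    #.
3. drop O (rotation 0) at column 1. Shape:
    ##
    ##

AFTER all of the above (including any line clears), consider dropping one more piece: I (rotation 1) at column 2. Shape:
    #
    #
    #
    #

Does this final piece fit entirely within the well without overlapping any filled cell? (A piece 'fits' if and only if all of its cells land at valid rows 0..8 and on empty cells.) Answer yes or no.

Drop 1: J rot1 at col 1 lands with bottom-row=0; cleared 0 line(s) (total 0); column heights now [0 3 3 0 0], max=3
Drop 2: Z rot1 at col 2 lands with bottom-row=3; cleared 0 line(s) (total 0); column heights now [0 3 5 6 0], max=6
Drop 3: O rot0 at col 1 lands with bottom-row=5; cleared 0 line(s) (total 0); column heights now [0 7 7 6 0], max=7
Test piece I rot1 at col 2 (width 1): heights before test = [0 7 7 6 0]; fits = False

Answer: no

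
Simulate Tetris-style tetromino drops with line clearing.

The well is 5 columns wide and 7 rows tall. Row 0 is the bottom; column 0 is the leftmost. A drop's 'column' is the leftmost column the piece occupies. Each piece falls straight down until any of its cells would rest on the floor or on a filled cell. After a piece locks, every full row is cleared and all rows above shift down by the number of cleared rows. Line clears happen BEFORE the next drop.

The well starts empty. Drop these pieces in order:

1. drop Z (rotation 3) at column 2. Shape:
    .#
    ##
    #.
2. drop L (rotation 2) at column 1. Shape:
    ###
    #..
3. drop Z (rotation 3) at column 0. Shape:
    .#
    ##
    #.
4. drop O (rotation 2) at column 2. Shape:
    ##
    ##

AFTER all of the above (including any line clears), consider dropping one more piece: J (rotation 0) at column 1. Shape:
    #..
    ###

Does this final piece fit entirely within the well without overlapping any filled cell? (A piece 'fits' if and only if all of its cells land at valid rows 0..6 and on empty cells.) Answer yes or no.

Answer: no

Derivation:
Drop 1: Z rot3 at col 2 lands with bottom-row=0; cleared 0 line(s) (total 0); column heights now [0 0 2 3 0], max=3
Drop 2: L rot2 at col 1 lands with bottom-row=2; cleared 0 line(s) (total 0); column heights now [0 4 4 4 0], max=4
Drop 3: Z rot3 at col 0 lands with bottom-row=3; cleared 0 line(s) (total 0); column heights now [5 6 4 4 0], max=6
Drop 4: O rot2 at col 2 lands with bottom-row=4; cleared 0 line(s) (total 0); column heights now [5 6 6 6 0], max=6
Test piece J rot0 at col 1 (width 3): heights before test = [5 6 6 6 0]; fits = False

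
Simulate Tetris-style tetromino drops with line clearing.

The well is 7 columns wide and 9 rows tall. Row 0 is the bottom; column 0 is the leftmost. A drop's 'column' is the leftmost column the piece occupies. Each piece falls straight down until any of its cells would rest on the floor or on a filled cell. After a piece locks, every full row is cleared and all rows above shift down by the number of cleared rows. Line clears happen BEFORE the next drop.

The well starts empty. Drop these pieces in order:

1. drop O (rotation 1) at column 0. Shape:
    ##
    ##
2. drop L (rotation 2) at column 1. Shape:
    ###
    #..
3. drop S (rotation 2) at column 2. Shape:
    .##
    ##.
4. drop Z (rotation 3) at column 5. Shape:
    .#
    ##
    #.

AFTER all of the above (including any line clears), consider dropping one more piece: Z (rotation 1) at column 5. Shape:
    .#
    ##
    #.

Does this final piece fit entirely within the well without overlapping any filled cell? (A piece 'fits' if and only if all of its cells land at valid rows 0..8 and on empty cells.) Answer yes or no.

Answer: yes

Derivation:
Drop 1: O rot1 at col 0 lands with bottom-row=0; cleared 0 line(s) (total 0); column heights now [2 2 0 0 0 0 0], max=2
Drop 2: L rot2 at col 1 lands with bottom-row=2; cleared 0 line(s) (total 0); column heights now [2 4 4 4 0 0 0], max=4
Drop 3: S rot2 at col 2 lands with bottom-row=4; cleared 0 line(s) (total 0); column heights now [2 4 5 6 6 0 0], max=6
Drop 4: Z rot3 at col 5 lands with bottom-row=0; cleared 0 line(s) (total 0); column heights now [2 4 5 6 6 2 3], max=6
Test piece Z rot1 at col 5 (width 2): heights before test = [2 4 5 6 6 2 3]; fits = True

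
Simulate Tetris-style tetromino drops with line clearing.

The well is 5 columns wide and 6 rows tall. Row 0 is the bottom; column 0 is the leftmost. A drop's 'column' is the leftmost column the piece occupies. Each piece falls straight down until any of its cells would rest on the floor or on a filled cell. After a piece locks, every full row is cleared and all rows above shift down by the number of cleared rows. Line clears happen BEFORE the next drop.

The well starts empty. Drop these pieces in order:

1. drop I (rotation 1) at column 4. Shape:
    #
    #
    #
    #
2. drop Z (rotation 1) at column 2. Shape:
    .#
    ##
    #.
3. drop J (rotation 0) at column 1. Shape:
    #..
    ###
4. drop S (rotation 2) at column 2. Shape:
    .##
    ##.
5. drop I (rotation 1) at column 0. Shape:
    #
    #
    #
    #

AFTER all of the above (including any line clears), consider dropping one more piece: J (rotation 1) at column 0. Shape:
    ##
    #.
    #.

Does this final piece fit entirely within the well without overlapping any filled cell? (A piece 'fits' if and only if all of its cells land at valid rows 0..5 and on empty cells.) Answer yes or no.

Answer: yes

Derivation:
Drop 1: I rot1 at col 4 lands with bottom-row=0; cleared 0 line(s) (total 0); column heights now [0 0 0 0 4], max=4
Drop 2: Z rot1 at col 2 lands with bottom-row=0; cleared 0 line(s) (total 0); column heights now [0 0 2 3 4], max=4
Drop 3: J rot0 at col 1 lands with bottom-row=3; cleared 0 line(s) (total 0); column heights now [0 5 4 4 4], max=5
Drop 4: S rot2 at col 2 lands with bottom-row=4; cleared 0 line(s) (total 0); column heights now [0 5 5 6 6], max=6
Drop 5: I rot1 at col 0 lands with bottom-row=0; cleared 1 line(s) (total 1); column heights now [3 4 4 5 5], max=5
Test piece J rot1 at col 0 (width 2): heights before test = [3 4 4 5 5]; fits = True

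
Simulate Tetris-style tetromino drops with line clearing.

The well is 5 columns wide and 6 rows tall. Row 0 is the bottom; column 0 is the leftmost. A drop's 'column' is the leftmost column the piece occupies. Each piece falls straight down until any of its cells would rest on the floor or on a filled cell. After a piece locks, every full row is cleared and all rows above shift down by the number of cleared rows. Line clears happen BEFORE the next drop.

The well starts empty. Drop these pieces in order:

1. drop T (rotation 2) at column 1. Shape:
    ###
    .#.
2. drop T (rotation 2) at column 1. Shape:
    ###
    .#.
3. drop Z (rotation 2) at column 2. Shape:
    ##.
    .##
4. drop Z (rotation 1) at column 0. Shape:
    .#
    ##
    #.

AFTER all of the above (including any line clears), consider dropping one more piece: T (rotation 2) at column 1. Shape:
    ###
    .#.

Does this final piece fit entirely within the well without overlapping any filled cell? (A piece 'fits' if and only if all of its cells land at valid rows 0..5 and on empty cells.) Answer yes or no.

Drop 1: T rot2 at col 1 lands with bottom-row=0; cleared 0 line(s) (total 0); column heights now [0 2 2 2 0], max=2
Drop 2: T rot2 at col 1 lands with bottom-row=2; cleared 0 line(s) (total 0); column heights now [0 4 4 4 0], max=4
Drop 3: Z rot2 at col 2 lands with bottom-row=4; cleared 0 line(s) (total 0); column heights now [0 4 6 6 5], max=6
Drop 4: Z rot1 at col 0 lands with bottom-row=3; cleared 0 line(s) (total 0); column heights now [5 6 6 6 5], max=6
Test piece T rot2 at col 1 (width 3): heights before test = [5 6 6 6 5]; fits = False

Answer: no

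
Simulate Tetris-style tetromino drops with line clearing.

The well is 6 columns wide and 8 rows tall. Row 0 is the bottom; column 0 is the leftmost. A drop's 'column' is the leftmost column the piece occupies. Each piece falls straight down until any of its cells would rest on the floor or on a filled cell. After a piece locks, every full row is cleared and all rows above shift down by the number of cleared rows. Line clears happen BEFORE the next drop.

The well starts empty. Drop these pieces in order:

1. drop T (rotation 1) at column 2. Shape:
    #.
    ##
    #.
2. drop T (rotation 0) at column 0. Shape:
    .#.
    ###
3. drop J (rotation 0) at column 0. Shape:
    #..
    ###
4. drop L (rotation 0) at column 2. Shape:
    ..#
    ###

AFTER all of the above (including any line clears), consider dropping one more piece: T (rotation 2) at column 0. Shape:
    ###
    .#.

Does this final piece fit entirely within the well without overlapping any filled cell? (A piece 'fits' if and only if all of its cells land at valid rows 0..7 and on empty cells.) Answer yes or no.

Answer: yes

Derivation:
Drop 1: T rot1 at col 2 lands with bottom-row=0; cleared 0 line(s) (total 0); column heights now [0 0 3 2 0 0], max=3
Drop 2: T rot0 at col 0 lands with bottom-row=3; cleared 0 line(s) (total 0); column heights now [4 5 4 2 0 0], max=5
Drop 3: J rot0 at col 0 lands with bottom-row=5; cleared 0 line(s) (total 0); column heights now [7 6 6 2 0 0], max=7
Drop 4: L rot0 at col 2 lands with bottom-row=6; cleared 0 line(s) (total 0); column heights now [7 6 7 7 8 0], max=8
Test piece T rot2 at col 0 (width 3): heights before test = [7 6 7 7 8 0]; fits = True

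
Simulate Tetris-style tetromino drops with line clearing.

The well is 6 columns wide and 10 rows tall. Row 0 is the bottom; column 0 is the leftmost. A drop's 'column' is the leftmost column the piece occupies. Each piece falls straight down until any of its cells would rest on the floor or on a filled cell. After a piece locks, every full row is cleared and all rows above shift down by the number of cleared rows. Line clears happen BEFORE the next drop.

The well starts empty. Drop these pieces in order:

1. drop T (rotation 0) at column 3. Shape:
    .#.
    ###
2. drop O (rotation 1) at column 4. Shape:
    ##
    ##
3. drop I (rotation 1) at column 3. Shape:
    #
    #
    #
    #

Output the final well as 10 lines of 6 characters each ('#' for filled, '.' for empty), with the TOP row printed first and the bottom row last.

Drop 1: T rot0 at col 3 lands with bottom-row=0; cleared 0 line(s) (total 0); column heights now [0 0 0 1 2 1], max=2
Drop 2: O rot1 at col 4 lands with bottom-row=2; cleared 0 line(s) (total 0); column heights now [0 0 0 1 4 4], max=4
Drop 3: I rot1 at col 3 lands with bottom-row=1; cleared 0 line(s) (total 0); column heights now [0 0 0 5 4 4], max=5

Answer: ......
......
......
......
......
...#..
...###
...###
...##.
...###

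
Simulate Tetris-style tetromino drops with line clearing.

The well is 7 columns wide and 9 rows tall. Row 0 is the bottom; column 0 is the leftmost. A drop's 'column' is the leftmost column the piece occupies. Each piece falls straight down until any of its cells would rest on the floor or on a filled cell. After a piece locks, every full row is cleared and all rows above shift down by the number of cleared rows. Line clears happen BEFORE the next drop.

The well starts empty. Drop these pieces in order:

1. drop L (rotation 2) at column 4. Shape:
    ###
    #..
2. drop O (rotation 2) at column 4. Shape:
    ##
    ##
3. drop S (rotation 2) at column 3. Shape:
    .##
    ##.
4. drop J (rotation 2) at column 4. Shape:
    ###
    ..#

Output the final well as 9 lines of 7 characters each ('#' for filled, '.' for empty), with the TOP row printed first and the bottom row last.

Answer: .......
.......
....###
....###
...##..
....##.
....##.
....###
....#..

Derivation:
Drop 1: L rot2 at col 4 lands with bottom-row=0; cleared 0 line(s) (total 0); column heights now [0 0 0 0 2 2 2], max=2
Drop 2: O rot2 at col 4 lands with bottom-row=2; cleared 0 line(s) (total 0); column heights now [0 0 0 0 4 4 2], max=4
Drop 3: S rot2 at col 3 lands with bottom-row=4; cleared 0 line(s) (total 0); column heights now [0 0 0 5 6 6 2], max=6
Drop 4: J rot2 at col 4 lands with bottom-row=5; cleared 0 line(s) (total 0); column heights now [0 0 0 5 7 7 7], max=7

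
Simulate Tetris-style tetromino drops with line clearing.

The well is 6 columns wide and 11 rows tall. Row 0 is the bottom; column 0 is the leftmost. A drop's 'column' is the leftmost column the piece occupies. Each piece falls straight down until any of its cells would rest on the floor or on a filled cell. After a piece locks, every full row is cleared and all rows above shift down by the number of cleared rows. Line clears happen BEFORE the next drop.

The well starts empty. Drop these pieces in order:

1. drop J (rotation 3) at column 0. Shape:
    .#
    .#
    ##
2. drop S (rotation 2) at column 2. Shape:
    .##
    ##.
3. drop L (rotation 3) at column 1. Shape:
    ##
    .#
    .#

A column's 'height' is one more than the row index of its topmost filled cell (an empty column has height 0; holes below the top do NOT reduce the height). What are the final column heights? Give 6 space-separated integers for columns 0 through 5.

Answer: 1 4 4 2 2 0

Derivation:
Drop 1: J rot3 at col 0 lands with bottom-row=0; cleared 0 line(s) (total 0); column heights now [1 3 0 0 0 0], max=3
Drop 2: S rot2 at col 2 lands with bottom-row=0; cleared 0 line(s) (total 0); column heights now [1 3 1 2 2 0], max=3
Drop 3: L rot3 at col 1 lands with bottom-row=1; cleared 0 line(s) (total 0); column heights now [1 4 4 2 2 0], max=4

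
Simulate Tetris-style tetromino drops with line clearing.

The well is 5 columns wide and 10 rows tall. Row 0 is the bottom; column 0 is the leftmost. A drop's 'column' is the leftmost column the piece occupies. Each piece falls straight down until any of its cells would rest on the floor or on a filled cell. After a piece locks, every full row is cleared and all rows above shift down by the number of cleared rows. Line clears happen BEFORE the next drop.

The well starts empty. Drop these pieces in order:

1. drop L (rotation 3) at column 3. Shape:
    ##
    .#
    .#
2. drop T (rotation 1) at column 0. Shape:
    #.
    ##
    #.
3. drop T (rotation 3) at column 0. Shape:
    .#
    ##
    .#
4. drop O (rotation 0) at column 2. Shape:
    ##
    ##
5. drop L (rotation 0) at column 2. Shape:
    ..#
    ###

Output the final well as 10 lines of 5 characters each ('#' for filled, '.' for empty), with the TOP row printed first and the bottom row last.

Answer: .....
.....
.....
....#
..###
.###.
####.
##.##
##..#
#...#

Derivation:
Drop 1: L rot3 at col 3 lands with bottom-row=0; cleared 0 line(s) (total 0); column heights now [0 0 0 3 3], max=3
Drop 2: T rot1 at col 0 lands with bottom-row=0; cleared 0 line(s) (total 0); column heights now [3 2 0 3 3], max=3
Drop 3: T rot3 at col 0 lands with bottom-row=2; cleared 0 line(s) (total 0); column heights now [4 5 0 3 3], max=5
Drop 4: O rot0 at col 2 lands with bottom-row=3; cleared 0 line(s) (total 0); column heights now [4 5 5 5 3], max=5
Drop 5: L rot0 at col 2 lands with bottom-row=5; cleared 0 line(s) (total 0); column heights now [4 5 6 6 7], max=7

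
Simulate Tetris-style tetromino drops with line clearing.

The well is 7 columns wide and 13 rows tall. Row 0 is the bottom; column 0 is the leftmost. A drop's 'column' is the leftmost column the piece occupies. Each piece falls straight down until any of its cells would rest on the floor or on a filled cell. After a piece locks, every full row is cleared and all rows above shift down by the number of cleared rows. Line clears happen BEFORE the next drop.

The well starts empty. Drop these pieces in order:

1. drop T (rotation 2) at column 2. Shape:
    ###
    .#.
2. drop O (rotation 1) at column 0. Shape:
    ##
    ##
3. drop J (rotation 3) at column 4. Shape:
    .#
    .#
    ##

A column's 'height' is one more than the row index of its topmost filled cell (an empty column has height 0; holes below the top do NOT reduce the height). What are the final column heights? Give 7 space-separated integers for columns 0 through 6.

Answer: 2 2 2 2 3 5 0

Derivation:
Drop 1: T rot2 at col 2 lands with bottom-row=0; cleared 0 line(s) (total 0); column heights now [0 0 2 2 2 0 0], max=2
Drop 2: O rot1 at col 0 lands with bottom-row=0; cleared 0 line(s) (total 0); column heights now [2 2 2 2 2 0 0], max=2
Drop 3: J rot3 at col 4 lands with bottom-row=2; cleared 0 line(s) (total 0); column heights now [2 2 2 2 3 5 0], max=5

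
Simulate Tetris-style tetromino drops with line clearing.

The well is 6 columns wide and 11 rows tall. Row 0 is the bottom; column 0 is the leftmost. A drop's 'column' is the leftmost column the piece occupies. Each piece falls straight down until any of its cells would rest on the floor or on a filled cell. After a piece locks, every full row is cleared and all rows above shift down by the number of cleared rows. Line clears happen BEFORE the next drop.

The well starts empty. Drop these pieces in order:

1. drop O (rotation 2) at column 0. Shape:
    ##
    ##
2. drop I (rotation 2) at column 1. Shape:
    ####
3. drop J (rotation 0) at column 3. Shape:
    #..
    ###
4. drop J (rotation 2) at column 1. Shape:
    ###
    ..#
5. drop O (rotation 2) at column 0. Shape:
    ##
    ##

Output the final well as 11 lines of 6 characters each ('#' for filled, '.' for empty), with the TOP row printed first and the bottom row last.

Drop 1: O rot2 at col 0 lands with bottom-row=0; cleared 0 line(s) (total 0); column heights now [2 2 0 0 0 0], max=2
Drop 2: I rot2 at col 1 lands with bottom-row=2; cleared 0 line(s) (total 0); column heights now [2 3 3 3 3 0], max=3
Drop 3: J rot0 at col 3 lands with bottom-row=3; cleared 0 line(s) (total 0); column heights now [2 3 3 5 4 4], max=5
Drop 4: J rot2 at col 1 lands with bottom-row=5; cleared 0 line(s) (total 0); column heights now [2 7 7 7 4 4], max=7
Drop 5: O rot2 at col 0 lands with bottom-row=7; cleared 0 line(s) (total 0); column heights now [9 9 7 7 4 4], max=9

Answer: ......
......
##....
##....
.###..
...#..
...#..
...###
.####.
##....
##....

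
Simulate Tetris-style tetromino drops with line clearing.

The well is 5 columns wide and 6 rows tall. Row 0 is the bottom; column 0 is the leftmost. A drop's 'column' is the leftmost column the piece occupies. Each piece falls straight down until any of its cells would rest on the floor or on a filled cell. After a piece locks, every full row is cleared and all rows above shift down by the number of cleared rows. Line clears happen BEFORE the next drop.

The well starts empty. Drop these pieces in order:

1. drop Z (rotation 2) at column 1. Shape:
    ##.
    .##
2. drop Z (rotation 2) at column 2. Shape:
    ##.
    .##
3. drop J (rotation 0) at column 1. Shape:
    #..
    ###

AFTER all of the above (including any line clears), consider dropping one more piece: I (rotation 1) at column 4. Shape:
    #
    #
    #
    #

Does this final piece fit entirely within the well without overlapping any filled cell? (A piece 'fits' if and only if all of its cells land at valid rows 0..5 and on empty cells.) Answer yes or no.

Drop 1: Z rot2 at col 1 lands with bottom-row=0; cleared 0 line(s) (total 0); column heights now [0 2 2 1 0], max=2
Drop 2: Z rot2 at col 2 lands with bottom-row=1; cleared 0 line(s) (total 0); column heights now [0 2 3 3 2], max=3
Drop 3: J rot0 at col 1 lands with bottom-row=3; cleared 0 line(s) (total 0); column heights now [0 5 4 4 2], max=5
Test piece I rot1 at col 4 (width 1): heights before test = [0 5 4 4 2]; fits = True

Answer: yes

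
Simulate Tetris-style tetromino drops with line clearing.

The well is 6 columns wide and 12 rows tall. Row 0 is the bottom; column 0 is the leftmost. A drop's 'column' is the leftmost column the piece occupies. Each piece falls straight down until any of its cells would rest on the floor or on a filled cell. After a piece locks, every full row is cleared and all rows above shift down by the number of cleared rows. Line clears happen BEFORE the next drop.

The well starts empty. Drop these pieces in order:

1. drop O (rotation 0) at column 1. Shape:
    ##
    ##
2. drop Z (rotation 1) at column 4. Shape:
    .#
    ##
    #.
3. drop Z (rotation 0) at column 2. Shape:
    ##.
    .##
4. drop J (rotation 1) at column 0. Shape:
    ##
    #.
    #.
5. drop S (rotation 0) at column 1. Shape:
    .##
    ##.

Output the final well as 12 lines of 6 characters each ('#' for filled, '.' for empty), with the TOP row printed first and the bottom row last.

Drop 1: O rot0 at col 1 lands with bottom-row=0; cleared 0 line(s) (total 0); column heights now [0 2 2 0 0 0], max=2
Drop 2: Z rot1 at col 4 lands with bottom-row=0; cleared 0 line(s) (total 0); column heights now [0 2 2 0 2 3], max=3
Drop 3: Z rot0 at col 2 lands with bottom-row=2; cleared 0 line(s) (total 0); column heights now [0 2 4 4 3 3], max=4
Drop 4: J rot1 at col 0 lands with bottom-row=0; cleared 0 line(s) (total 0); column heights now [3 3 4 4 3 3], max=4
Drop 5: S rot0 at col 1 lands with bottom-row=4; cleared 0 line(s) (total 0); column heights now [3 5 6 6 3 3], max=6

Answer: ......
......
......
......
......
......
..##..
.##...
..##..
##.###
###.##
###.#.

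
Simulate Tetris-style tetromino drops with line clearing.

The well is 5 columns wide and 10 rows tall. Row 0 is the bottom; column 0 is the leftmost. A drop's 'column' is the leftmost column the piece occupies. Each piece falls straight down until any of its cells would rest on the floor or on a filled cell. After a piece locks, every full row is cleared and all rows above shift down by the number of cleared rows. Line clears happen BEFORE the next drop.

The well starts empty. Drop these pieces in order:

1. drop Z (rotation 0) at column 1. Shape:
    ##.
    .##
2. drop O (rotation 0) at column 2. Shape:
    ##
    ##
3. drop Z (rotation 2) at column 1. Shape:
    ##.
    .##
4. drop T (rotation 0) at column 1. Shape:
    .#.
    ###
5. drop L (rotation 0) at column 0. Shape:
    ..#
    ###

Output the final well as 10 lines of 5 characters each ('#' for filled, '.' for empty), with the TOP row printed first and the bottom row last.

Drop 1: Z rot0 at col 1 lands with bottom-row=0; cleared 0 line(s) (total 0); column heights now [0 2 2 1 0], max=2
Drop 2: O rot0 at col 2 lands with bottom-row=2; cleared 0 line(s) (total 0); column heights now [0 2 4 4 0], max=4
Drop 3: Z rot2 at col 1 lands with bottom-row=4; cleared 0 line(s) (total 0); column heights now [0 6 6 5 0], max=6
Drop 4: T rot0 at col 1 lands with bottom-row=6; cleared 0 line(s) (total 0); column heights now [0 7 8 7 0], max=8
Drop 5: L rot0 at col 0 lands with bottom-row=8; cleared 0 line(s) (total 0); column heights now [9 9 10 7 0], max=10

Answer: ..#..
###..
..#..
.###.
.##..
..##.
..##.
..##.
.##..
..##.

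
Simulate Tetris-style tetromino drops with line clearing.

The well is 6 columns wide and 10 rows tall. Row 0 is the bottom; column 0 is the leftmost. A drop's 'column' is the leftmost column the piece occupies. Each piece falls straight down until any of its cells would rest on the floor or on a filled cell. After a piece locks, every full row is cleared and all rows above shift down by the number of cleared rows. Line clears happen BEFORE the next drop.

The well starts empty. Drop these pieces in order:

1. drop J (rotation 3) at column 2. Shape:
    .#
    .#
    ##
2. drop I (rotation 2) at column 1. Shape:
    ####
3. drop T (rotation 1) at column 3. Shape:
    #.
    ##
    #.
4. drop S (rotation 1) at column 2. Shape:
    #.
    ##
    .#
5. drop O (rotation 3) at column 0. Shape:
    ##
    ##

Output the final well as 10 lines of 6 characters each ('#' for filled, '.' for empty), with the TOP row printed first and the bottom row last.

Answer: ..#...
..##..
...#..
...#..
##.##.
##.#..
.####.
...#..
...#..
..##..

Derivation:
Drop 1: J rot3 at col 2 lands with bottom-row=0; cleared 0 line(s) (total 0); column heights now [0 0 1 3 0 0], max=3
Drop 2: I rot2 at col 1 lands with bottom-row=3; cleared 0 line(s) (total 0); column heights now [0 4 4 4 4 0], max=4
Drop 3: T rot1 at col 3 lands with bottom-row=4; cleared 0 line(s) (total 0); column heights now [0 4 4 7 6 0], max=7
Drop 4: S rot1 at col 2 lands with bottom-row=7; cleared 0 line(s) (total 0); column heights now [0 4 10 9 6 0], max=10
Drop 5: O rot3 at col 0 lands with bottom-row=4; cleared 0 line(s) (total 0); column heights now [6 6 10 9 6 0], max=10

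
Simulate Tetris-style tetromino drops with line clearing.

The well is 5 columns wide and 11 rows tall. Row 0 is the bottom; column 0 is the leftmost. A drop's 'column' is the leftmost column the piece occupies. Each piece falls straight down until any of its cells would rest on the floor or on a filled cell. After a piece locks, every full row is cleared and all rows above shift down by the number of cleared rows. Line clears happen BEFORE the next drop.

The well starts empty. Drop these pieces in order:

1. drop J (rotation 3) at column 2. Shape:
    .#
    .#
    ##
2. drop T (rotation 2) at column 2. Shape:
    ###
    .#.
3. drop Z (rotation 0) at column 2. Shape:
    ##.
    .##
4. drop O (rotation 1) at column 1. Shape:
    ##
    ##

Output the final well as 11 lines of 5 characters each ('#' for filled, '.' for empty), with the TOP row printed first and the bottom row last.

Drop 1: J rot3 at col 2 lands with bottom-row=0; cleared 0 line(s) (total 0); column heights now [0 0 1 3 0], max=3
Drop 2: T rot2 at col 2 lands with bottom-row=3; cleared 0 line(s) (total 0); column heights now [0 0 5 5 5], max=5
Drop 3: Z rot0 at col 2 lands with bottom-row=5; cleared 0 line(s) (total 0); column heights now [0 0 7 7 6], max=7
Drop 4: O rot1 at col 1 lands with bottom-row=7; cleared 0 line(s) (total 0); column heights now [0 9 9 7 6], max=9

Answer: .....
.....
.##..
.##..
..##.
...##
..###
...#.
...#.
...#.
..##.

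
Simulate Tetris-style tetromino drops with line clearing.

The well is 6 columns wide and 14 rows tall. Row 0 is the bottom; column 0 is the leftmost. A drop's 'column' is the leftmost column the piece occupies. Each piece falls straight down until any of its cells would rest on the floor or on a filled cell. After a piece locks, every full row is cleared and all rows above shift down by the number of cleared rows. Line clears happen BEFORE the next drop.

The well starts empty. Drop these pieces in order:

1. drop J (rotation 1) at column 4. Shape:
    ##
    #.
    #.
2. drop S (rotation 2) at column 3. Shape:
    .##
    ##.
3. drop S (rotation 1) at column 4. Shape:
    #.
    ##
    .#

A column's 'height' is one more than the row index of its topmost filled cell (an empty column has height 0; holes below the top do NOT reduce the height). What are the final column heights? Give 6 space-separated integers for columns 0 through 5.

Drop 1: J rot1 at col 4 lands with bottom-row=0; cleared 0 line(s) (total 0); column heights now [0 0 0 0 3 3], max=3
Drop 2: S rot2 at col 3 lands with bottom-row=3; cleared 0 line(s) (total 0); column heights now [0 0 0 4 5 5], max=5
Drop 3: S rot1 at col 4 lands with bottom-row=5; cleared 0 line(s) (total 0); column heights now [0 0 0 4 8 7], max=8

Answer: 0 0 0 4 8 7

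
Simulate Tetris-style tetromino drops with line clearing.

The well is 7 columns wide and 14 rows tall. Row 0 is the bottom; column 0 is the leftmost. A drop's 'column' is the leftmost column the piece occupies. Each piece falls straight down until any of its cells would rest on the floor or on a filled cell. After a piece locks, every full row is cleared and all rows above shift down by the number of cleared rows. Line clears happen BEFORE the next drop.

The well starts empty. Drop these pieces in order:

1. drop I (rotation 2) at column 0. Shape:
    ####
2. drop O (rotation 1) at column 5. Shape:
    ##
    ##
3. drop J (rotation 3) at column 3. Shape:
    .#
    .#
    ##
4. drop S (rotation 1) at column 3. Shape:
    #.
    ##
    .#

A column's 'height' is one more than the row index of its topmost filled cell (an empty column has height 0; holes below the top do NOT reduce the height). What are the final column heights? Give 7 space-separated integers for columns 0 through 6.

Drop 1: I rot2 at col 0 lands with bottom-row=0; cleared 0 line(s) (total 0); column heights now [1 1 1 1 0 0 0], max=1
Drop 2: O rot1 at col 5 lands with bottom-row=0; cleared 0 line(s) (total 0); column heights now [1 1 1 1 0 2 2], max=2
Drop 3: J rot3 at col 3 lands with bottom-row=1; cleared 0 line(s) (total 0); column heights now [1 1 1 2 4 2 2], max=4
Drop 4: S rot1 at col 3 lands with bottom-row=4; cleared 0 line(s) (total 0); column heights now [1 1 1 7 6 2 2], max=7

Answer: 1 1 1 7 6 2 2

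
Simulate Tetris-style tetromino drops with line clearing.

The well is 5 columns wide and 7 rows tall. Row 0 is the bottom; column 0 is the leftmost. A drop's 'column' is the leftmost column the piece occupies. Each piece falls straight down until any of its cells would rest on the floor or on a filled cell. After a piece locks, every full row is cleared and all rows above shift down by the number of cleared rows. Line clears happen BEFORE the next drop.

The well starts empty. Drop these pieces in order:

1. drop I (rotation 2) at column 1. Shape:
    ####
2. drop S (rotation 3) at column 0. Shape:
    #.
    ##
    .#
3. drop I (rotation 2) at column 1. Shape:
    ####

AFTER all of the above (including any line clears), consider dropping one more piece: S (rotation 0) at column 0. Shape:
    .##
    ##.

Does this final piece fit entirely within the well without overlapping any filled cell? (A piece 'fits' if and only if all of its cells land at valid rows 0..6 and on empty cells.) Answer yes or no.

Answer: yes

Derivation:
Drop 1: I rot2 at col 1 lands with bottom-row=0; cleared 0 line(s) (total 0); column heights now [0 1 1 1 1], max=1
Drop 2: S rot3 at col 0 lands with bottom-row=1; cleared 0 line(s) (total 0); column heights now [4 3 1 1 1], max=4
Drop 3: I rot2 at col 1 lands with bottom-row=3; cleared 1 line(s) (total 1); column heights now [3 3 1 1 1], max=3
Test piece S rot0 at col 0 (width 3): heights before test = [3 3 1 1 1]; fits = True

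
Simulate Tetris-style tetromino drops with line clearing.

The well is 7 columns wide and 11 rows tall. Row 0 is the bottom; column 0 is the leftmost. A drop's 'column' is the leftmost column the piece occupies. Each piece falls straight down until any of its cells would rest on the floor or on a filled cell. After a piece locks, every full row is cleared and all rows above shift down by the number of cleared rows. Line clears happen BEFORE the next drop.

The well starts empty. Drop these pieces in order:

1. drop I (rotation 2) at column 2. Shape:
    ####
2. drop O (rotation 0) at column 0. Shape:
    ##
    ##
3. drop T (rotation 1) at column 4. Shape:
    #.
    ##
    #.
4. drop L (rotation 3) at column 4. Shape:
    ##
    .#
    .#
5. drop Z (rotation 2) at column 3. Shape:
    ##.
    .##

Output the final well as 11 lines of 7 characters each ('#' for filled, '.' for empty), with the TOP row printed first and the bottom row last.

Drop 1: I rot2 at col 2 lands with bottom-row=0; cleared 0 line(s) (total 0); column heights now [0 0 1 1 1 1 0], max=1
Drop 2: O rot0 at col 0 lands with bottom-row=0; cleared 0 line(s) (total 0); column heights now [2 2 1 1 1 1 0], max=2
Drop 3: T rot1 at col 4 lands with bottom-row=1; cleared 0 line(s) (total 0); column heights now [2 2 1 1 4 3 0], max=4
Drop 4: L rot3 at col 4 lands with bottom-row=3; cleared 0 line(s) (total 0); column heights now [2 2 1 1 6 6 0], max=6
Drop 5: Z rot2 at col 3 lands with bottom-row=6; cleared 0 line(s) (total 0); column heights now [2 2 1 8 8 7 0], max=8

Answer: .......
.......
.......
...##..
....##.
....##.
.....#.
....##.
....##.
##..#..
######.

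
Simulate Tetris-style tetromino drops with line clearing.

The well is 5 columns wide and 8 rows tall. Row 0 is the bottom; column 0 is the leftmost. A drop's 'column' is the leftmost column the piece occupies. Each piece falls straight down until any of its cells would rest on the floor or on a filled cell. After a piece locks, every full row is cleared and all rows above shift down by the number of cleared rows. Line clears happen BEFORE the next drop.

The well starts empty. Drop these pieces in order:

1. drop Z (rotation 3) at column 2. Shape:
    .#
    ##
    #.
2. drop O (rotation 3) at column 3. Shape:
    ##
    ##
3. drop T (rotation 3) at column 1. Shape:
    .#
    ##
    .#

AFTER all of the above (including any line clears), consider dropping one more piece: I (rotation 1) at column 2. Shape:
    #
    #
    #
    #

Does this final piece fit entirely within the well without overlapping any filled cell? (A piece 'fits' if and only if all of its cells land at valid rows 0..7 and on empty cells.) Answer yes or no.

Answer: no

Derivation:
Drop 1: Z rot3 at col 2 lands with bottom-row=0; cleared 0 line(s) (total 0); column heights now [0 0 2 3 0], max=3
Drop 2: O rot3 at col 3 lands with bottom-row=3; cleared 0 line(s) (total 0); column heights now [0 0 2 5 5], max=5
Drop 3: T rot3 at col 1 lands with bottom-row=2; cleared 0 line(s) (total 0); column heights now [0 4 5 5 5], max=5
Test piece I rot1 at col 2 (width 1): heights before test = [0 4 5 5 5]; fits = False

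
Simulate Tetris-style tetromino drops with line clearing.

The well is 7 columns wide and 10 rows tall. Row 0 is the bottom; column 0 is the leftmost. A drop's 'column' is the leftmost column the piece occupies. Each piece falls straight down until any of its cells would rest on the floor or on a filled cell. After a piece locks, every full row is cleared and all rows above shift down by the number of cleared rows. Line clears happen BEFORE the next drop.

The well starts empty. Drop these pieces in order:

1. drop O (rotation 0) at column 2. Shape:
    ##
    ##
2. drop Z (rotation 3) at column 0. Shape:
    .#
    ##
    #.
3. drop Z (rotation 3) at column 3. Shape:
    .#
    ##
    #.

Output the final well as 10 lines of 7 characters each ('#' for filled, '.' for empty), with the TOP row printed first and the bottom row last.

Answer: .......
.......
.......
.......
.......
....#..
...##..
.#.#...
####...
#.##...

Derivation:
Drop 1: O rot0 at col 2 lands with bottom-row=0; cleared 0 line(s) (total 0); column heights now [0 0 2 2 0 0 0], max=2
Drop 2: Z rot3 at col 0 lands with bottom-row=0; cleared 0 line(s) (total 0); column heights now [2 3 2 2 0 0 0], max=3
Drop 3: Z rot3 at col 3 lands with bottom-row=2; cleared 0 line(s) (total 0); column heights now [2 3 2 4 5 0 0], max=5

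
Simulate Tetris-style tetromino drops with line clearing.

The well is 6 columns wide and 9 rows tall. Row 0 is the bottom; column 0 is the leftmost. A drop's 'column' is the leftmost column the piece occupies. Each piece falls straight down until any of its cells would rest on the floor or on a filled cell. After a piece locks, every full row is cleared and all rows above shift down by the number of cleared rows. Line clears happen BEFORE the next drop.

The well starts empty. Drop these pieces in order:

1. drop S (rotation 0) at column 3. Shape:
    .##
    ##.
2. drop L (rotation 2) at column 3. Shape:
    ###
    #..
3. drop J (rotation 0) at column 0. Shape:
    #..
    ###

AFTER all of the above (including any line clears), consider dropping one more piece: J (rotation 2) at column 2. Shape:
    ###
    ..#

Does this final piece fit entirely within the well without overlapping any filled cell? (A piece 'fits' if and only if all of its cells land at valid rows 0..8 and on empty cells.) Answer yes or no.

Drop 1: S rot0 at col 3 lands with bottom-row=0; cleared 0 line(s) (total 0); column heights now [0 0 0 1 2 2], max=2
Drop 2: L rot2 at col 3 lands with bottom-row=1; cleared 0 line(s) (total 0); column heights now [0 0 0 3 3 3], max=3
Drop 3: J rot0 at col 0 lands with bottom-row=0; cleared 0 line(s) (total 0); column heights now [2 1 1 3 3 3], max=3
Test piece J rot2 at col 2 (width 3): heights before test = [2 1 1 3 3 3]; fits = True

Answer: yes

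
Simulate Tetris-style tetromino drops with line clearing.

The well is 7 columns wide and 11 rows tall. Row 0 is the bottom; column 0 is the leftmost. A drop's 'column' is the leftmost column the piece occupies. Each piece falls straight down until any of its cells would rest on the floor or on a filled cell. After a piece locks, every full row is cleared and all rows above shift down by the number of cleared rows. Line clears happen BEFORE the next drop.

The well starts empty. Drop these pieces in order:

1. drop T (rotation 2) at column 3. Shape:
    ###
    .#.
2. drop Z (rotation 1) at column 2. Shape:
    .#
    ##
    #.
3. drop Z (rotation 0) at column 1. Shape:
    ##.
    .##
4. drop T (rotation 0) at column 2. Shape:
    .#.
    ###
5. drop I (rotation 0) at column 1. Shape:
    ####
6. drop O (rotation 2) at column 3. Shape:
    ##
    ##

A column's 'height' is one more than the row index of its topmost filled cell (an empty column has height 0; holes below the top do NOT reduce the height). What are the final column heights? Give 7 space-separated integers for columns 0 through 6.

Drop 1: T rot2 at col 3 lands with bottom-row=0; cleared 0 line(s) (total 0); column heights now [0 0 0 2 2 2 0], max=2
Drop 2: Z rot1 at col 2 lands with bottom-row=1; cleared 0 line(s) (total 0); column heights now [0 0 3 4 2 2 0], max=4
Drop 3: Z rot0 at col 1 lands with bottom-row=4; cleared 0 line(s) (total 0); column heights now [0 6 6 5 2 2 0], max=6
Drop 4: T rot0 at col 2 lands with bottom-row=6; cleared 0 line(s) (total 0); column heights now [0 6 7 8 7 2 0], max=8
Drop 5: I rot0 at col 1 lands with bottom-row=8; cleared 0 line(s) (total 0); column heights now [0 9 9 9 9 2 0], max=9
Drop 6: O rot2 at col 3 lands with bottom-row=9; cleared 0 line(s) (total 0); column heights now [0 9 9 11 11 2 0], max=11

Answer: 0 9 9 11 11 2 0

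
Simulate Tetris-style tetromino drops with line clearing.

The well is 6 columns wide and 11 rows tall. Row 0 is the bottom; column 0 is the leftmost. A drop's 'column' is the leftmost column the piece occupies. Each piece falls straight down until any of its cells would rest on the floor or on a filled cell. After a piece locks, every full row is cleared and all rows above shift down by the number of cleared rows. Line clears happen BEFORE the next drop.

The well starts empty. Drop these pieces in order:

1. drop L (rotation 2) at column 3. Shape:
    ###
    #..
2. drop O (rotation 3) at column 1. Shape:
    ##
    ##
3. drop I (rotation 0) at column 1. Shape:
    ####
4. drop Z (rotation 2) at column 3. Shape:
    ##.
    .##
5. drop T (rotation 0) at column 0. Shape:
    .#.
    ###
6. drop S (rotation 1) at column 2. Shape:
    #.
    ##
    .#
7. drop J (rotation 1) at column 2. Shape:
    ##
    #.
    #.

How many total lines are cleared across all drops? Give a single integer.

Answer: 0

Derivation:
Drop 1: L rot2 at col 3 lands with bottom-row=0; cleared 0 line(s) (total 0); column heights now [0 0 0 2 2 2], max=2
Drop 2: O rot3 at col 1 lands with bottom-row=0; cleared 0 line(s) (total 0); column heights now [0 2 2 2 2 2], max=2
Drop 3: I rot0 at col 1 lands with bottom-row=2; cleared 0 line(s) (total 0); column heights now [0 3 3 3 3 2], max=3
Drop 4: Z rot2 at col 3 lands with bottom-row=3; cleared 0 line(s) (total 0); column heights now [0 3 3 5 5 4], max=5
Drop 5: T rot0 at col 0 lands with bottom-row=3; cleared 0 line(s) (total 0); column heights now [4 5 4 5 5 4], max=5
Drop 6: S rot1 at col 2 lands with bottom-row=5; cleared 0 line(s) (total 0); column heights now [4 5 8 7 5 4], max=8
Drop 7: J rot1 at col 2 lands with bottom-row=8; cleared 0 line(s) (total 0); column heights now [4 5 11 11 5 4], max=11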